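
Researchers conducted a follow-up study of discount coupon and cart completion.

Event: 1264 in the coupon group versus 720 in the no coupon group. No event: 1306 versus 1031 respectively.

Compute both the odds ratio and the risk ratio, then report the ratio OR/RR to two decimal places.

From the description: a = 1264, b = 1306, c = 720, d = 1031.
OR = (1264·1031)/(1306·720) = 1303184/940320 = 1.38589
Risk in exposed = 1264/2570 = 0.49183; risk in unexposed = 720/1751 = 0.41119; RR = 1.19610
OR/RR = 1.38589 / 1.19610 = 1.15868
The outcome is not rare, so the OR lies further from 1 than the RR.

1.16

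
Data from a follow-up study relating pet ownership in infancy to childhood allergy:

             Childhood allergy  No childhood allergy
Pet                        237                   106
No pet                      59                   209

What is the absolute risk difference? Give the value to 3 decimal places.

Cells: a = 237, b = 106, c = 59, d = 209.
Risk in exposed = 237/343 = 0.690962; risk in unexposed = 59/268 = 0.220149.
Risk difference = 0.690962 − 0.220149 = 0.470813

0.471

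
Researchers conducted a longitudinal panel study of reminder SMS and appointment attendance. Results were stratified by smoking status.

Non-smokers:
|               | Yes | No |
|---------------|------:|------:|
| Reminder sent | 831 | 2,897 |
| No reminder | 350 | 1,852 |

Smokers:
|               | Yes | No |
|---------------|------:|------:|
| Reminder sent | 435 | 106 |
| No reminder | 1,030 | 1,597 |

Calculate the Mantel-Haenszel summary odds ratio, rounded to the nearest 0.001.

OR_MH = Σ(aᵢdᵢ/nᵢ) / Σ(bᵢcᵢ/nᵢ), where nᵢ is the stratum total.
Stratum 1 (Non-smokers): n = 5930; a·d/n = 831·1852/5930 = 259.5298; b·c/n = 2897·350/5930 = 170.9865
Stratum 2 (Smokers): n = 3168; a·d/n = 435·1597/3168 = 219.2850; b·c/n = 106·1030/3168 = 34.4634
OR_MH = (259.5298 + 219.2850) / (170.9865 + 34.4634) = 478.8149 / 205.4499 = 2.33057

2.331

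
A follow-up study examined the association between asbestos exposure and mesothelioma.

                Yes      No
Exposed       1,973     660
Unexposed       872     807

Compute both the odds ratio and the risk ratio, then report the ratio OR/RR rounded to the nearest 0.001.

1.917

Cells: a = 1973, b = 660, c = 872, d = 807.
OR = (1973·807)/(660·872) = 1592211/575520 = 2.76656
Risk in exposed = 1973/2633 = 0.74934; risk in unexposed = 872/1679 = 0.51936; RR = 1.44281
OR/RR = 2.76656 / 1.44281 = 1.91748
The outcome is not rare, so the OR lies further from 1 than the RR.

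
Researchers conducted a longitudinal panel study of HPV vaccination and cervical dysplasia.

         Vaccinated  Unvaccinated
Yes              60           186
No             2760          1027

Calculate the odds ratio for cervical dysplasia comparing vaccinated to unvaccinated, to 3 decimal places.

0.120

Reading the table with exposure as columns: a = 60 (Vaccinated, case), b = 2760 (Vaccinated, non-case), c = 186 (Unvaccinated, case), d = 1027.
OR = (a·d)/(b·c) = (60 × 1027) / (2760 × 186) = 61620 / 513360 = 0.12003
Exposure is associated with lower odds of cervical dysplasia (OR = 0.12 < 1).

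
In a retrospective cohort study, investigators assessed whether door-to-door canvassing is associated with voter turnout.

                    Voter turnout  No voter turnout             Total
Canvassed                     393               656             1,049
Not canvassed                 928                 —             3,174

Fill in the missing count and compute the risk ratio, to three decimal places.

The missing cell is in the unexposed row: 3174 − 928 = 2246.
So a = 393, b = 656, c = 928, d = 2246.
RR = [a/(a+b)] / [c/(c+d)] = (393/1049) / (928/3174) = 0.37464/0.29238 = 1.28137

1.281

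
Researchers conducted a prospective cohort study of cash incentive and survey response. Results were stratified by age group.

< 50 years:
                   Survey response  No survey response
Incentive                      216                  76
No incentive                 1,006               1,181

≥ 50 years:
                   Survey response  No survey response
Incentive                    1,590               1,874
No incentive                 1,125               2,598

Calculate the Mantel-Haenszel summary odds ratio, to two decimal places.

OR_MH = Σ(aᵢdᵢ/nᵢ) / Σ(bᵢcᵢ/nᵢ), where nᵢ is the stratum total.
Stratum 1 (< 50 years): n = 2479; a·d/n = 216·1181/2479 = 102.9028; b·c/n = 76·1006/2479 = 30.8415
Stratum 2 (≥ 50 years): n = 7187; a·d/n = 1590·2598/7187 = 574.7628; b·c/n = 1874·1125/7187 = 293.3421
OR_MH = (102.9028 + 574.7628) / (30.8415 + 293.3421) = 677.6655 / 324.1836 = 2.09038

2.09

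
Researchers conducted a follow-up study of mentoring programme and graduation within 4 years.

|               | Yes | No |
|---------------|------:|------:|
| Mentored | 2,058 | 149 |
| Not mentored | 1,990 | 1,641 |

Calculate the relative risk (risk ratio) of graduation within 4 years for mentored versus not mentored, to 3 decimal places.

1.701

Cells: a = 2058, b = 149, c = 1990, d = 1641.
Risk in exposed = 2058/2207 = 0.93249; risk in unexposed = 1990/3631 = 0.54806.
RR = 0.93249 / 0.54806 = 1.70144
The risk among the exposed is 1.70 times that among the unexposed.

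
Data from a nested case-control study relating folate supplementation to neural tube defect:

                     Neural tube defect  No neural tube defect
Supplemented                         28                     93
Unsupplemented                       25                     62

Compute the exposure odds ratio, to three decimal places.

Cells: a = 28, b = 93, c = 25, d = 62.
OR = (a·d)/(b·c) = (28 × 62) / (93 × 25) = 1736 / 2325 = 0.74667
Exposure is associated with lower odds of neural tube defect (OR = 0.75 < 1).

0.747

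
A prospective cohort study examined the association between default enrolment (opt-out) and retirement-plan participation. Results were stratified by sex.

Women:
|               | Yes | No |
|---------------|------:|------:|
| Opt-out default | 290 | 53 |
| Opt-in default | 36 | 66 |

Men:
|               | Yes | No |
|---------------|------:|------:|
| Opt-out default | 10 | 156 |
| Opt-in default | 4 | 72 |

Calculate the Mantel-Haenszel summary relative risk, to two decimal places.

RR_MH = Σ(aᵢ·n₀ᵢ/nᵢ) / Σ(cᵢ·n₁ᵢ/nᵢ), with n₁ᵢ = aᵢ+bᵢ (exposed), n₀ᵢ = cᵢ+dᵢ (unexposed), nᵢ = n₁ᵢ+n₀ᵢ.
Stratum 1 (Women): n₁ = 343, n₀ = 102, n = 445; a·n₀/n = 290·102/445 = 66.4719; c·n₁/n = 36·343/445 = 27.7483
Stratum 2 (Men): n₁ = 166, n₀ = 76, n = 242; a·n₀/n = 10·76/242 = 3.1405; c·n₁/n = 4·166/242 = 2.7438
RR_MH = (66.4719 + 3.1405) / (27.7483 + 2.7438) = 69.6124 / 30.4921 = 2.28296

2.28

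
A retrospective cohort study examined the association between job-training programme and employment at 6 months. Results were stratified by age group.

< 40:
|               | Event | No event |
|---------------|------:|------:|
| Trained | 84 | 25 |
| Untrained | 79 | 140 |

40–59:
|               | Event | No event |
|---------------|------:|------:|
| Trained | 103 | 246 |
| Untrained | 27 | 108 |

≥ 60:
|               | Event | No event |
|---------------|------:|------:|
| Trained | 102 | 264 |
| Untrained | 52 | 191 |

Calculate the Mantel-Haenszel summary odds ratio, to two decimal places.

OR_MH = Σ(aᵢdᵢ/nᵢ) / Σ(bᵢcᵢ/nᵢ), where nᵢ is the stratum total.
Stratum 1 (< 40): n = 328; a·d/n = 84·140/328 = 35.8537; b·c/n = 25·79/328 = 6.0213
Stratum 2 (40–59): n = 484; a·d/n = 103·108/484 = 22.9835; b·c/n = 246·27/484 = 13.7231
Stratum 3 (≥ 60): n = 609; a·d/n = 102·191/609 = 31.9901; b·c/n = 264·52/609 = 22.5419
OR_MH = (35.8537 + 22.9835 + 31.9901) / (6.0213 + 13.7231 + 22.5419) = 90.8273 / 42.2864 = 2.14791

2.15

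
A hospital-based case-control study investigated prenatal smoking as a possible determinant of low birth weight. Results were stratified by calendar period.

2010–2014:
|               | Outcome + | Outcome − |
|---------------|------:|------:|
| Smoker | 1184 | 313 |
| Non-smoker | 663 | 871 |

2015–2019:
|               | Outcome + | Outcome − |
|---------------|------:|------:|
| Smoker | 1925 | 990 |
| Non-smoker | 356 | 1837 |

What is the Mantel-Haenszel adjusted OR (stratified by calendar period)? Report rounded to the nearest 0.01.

OR_MH = Σ(aᵢdᵢ/nᵢ) / Σ(bᵢcᵢ/nᵢ), where nᵢ is the stratum total.
Stratum 1 (2010–2014): n = 3031; a·d/n = 1184·871/3031 = 340.2389; b·c/n = 313·663/3031 = 68.4655
Stratum 2 (2015–2019): n = 5108; a·d/n = 1925·1837/5108 = 692.2915; b·c/n = 990·356/5108 = 68.9977
OR_MH = (340.2389 + 692.2915) / (68.4655 + 68.9977) = 1032.5304 / 137.4632 = 7.51132

7.51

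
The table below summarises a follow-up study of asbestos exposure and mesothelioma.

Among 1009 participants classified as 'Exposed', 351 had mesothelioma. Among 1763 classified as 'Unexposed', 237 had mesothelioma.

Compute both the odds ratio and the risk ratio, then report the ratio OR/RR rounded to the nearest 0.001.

From the description: a = 351, b = 658, c = 237, d = 1526.
OR = (351·1526)/(658·237) = 535626/155946 = 3.43469
Risk in exposed = 351/1009 = 0.34787; risk in unexposed = 237/1763 = 0.13443; RR = 2.58774
OR/RR = 3.43469 / 2.58774 = 1.32730
The outcome is not rare, so the OR lies further from 1 than the RR.

1.327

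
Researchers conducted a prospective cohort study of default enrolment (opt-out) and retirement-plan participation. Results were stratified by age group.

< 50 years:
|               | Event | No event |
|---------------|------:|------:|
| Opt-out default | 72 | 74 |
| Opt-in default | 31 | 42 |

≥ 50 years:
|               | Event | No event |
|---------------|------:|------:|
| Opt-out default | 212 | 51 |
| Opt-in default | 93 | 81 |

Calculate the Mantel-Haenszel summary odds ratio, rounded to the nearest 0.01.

OR_MH = Σ(aᵢdᵢ/nᵢ) / Σ(bᵢcᵢ/nᵢ), where nᵢ is the stratum total.
Stratum 1 (< 50 years): n = 219; a·d/n = 72·42/219 = 13.8082; b·c/n = 74·31/219 = 10.4749
Stratum 2 (≥ 50 years): n = 437; a·d/n = 212·81/437 = 39.2952; b·c/n = 51·93/437 = 10.8535
OR_MH = (13.8082 + 39.2952) / (10.4749 + 10.8535) = 53.1034 / 21.3284 = 2.48979

2.49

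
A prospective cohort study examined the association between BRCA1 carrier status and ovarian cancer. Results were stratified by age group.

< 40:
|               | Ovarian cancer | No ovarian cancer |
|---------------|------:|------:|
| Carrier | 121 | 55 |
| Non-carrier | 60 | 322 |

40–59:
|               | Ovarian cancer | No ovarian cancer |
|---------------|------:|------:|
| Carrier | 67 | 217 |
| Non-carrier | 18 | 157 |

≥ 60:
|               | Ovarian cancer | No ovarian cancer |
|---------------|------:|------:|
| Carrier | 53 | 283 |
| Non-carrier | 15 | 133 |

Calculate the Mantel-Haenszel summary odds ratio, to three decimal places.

4.626

OR_MH = Σ(aᵢdᵢ/nᵢ) / Σ(bᵢcᵢ/nᵢ), where nᵢ is the stratum total.
Stratum 1 (< 40): n = 558; a·d/n = 121·322/558 = 69.8244; b·c/n = 55·60/558 = 5.9140
Stratum 2 (40–59): n = 459; a·d/n = 67·157/459 = 22.9172; b·c/n = 217·18/459 = 8.5098
Stratum 3 (≥ 60): n = 484; a·d/n = 53·133/484 = 14.5640; b·c/n = 283·15/484 = 8.7707
OR_MH = (69.8244 + 22.9172 + 14.5640) / (5.9140 + 8.5098 + 8.7707) = 107.3056 / 23.1944 = 4.62635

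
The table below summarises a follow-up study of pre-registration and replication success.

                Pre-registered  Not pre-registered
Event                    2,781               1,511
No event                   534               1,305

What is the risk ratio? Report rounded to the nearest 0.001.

Reading the table with exposure as columns: a = 2781 (Pre-registered, case), b = 534 (Pre-registered, non-case), c = 1511 (Not pre-registered, case), d = 1305.
Risk in exposed = 2781/3315 = 0.83891; risk in unexposed = 1511/2816 = 0.53658.
RR = 0.83891 / 0.53658 = 1.56346
The risk among the exposed is 1.56 times that among the unexposed.

1.563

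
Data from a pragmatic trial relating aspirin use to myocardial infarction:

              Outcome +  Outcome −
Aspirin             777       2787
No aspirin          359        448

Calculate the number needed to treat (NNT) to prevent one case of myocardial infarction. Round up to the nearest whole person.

5

Risk in treated group = 777/3564 = 0.21801; risk in control = 359/807 = 0.44486.
Absolute risk reduction = 0.44486 − 0.21801 = 0.22684
NNT = 1 / ARR = 1 / 0.22684 = 4.408 → round up → 5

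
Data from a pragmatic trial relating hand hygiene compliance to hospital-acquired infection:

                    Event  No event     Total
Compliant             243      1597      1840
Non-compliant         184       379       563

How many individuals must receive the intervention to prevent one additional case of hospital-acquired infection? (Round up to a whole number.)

6

Risk in treated group = 243/1840 = 0.13207; risk in control = 184/563 = 0.32682.
Absolute risk reduction = 0.32682 − 0.13207 = 0.19476
NNT = 1 / ARR = 1 / 0.19476 = 5.135 → round up → 6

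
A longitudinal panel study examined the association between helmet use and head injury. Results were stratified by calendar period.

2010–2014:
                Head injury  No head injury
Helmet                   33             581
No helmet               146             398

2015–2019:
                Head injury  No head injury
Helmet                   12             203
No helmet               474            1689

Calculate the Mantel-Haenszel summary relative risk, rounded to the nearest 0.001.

RR_MH = Σ(aᵢ·n₀ᵢ/nᵢ) / Σ(cᵢ·n₁ᵢ/nᵢ), with n₁ᵢ = aᵢ+bᵢ (exposed), n₀ᵢ = cᵢ+dᵢ (unexposed), nᵢ = n₁ᵢ+n₀ᵢ.
Stratum 1 (2010–2014): n₁ = 614, n₀ = 544, n = 1158; a·n₀/n = 33·544/1158 = 15.5026; c·n₁/n = 146·614/1158 = 77.4128
Stratum 2 (2015–2019): n₁ = 215, n₀ = 2163, n = 2378; a·n₀/n = 12·2163/2378 = 10.9151; c·n₁/n = 474·215/2378 = 42.8553
RR_MH = (15.5026 + 10.9151) / (77.4128 + 42.8553) = 26.4176 / 120.2681 = 0.21966

0.220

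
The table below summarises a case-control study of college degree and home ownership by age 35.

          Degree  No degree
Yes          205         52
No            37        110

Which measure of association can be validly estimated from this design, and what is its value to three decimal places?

11.720

Reading the table with exposure as columns: a = 205 (Degree, case), b = 37 (Degree, non-case), c = 52 (No degree, case), d = 110.
This is a case-control study: participants were sampled on outcome status, so risks in the source population cannot be estimated directly — relative risk is not valid here. The odds ratio is the appropriate measure.
OR = (a·d)/(b·c) = (205 × 110) / (37 × 52) = 22550 / 1924 = 11.72037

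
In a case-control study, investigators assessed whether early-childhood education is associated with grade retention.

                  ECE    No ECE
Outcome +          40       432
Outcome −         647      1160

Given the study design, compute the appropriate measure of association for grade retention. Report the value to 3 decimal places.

Reading the table with exposure as columns: a = 40 (ECE, case), b = 647 (ECE, non-case), c = 432 (No ECE, case), d = 1160.
This is a case-control study: participants were sampled on outcome status, so risks in the source population cannot be estimated directly — relative risk is not valid here. The odds ratio is the appropriate measure.
OR = (a·d)/(b·c) = (40 × 1160) / (647 × 432) = 46400 / 279504 = 0.16601

0.166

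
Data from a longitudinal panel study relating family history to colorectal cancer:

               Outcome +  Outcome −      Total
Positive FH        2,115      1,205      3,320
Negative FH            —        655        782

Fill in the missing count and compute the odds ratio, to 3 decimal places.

The missing cell is in the unexposed row: 782 − 655 = 127.
So a = 2115, b = 1205, c = 127, d = 655.
OR = (a·d)/(b·c) = (2115 × 655) / (1205 × 127) = 1385325 / 153035 = 9.05234

9.052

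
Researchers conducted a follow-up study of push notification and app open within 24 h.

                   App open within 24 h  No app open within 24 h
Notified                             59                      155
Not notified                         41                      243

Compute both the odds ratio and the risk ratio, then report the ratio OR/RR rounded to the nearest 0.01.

Cells: a = 59, b = 155, c = 41, d = 243.
OR = (59·243)/(155·41) = 14337/6355 = 2.25602
Risk in exposed = 59/214 = 0.27570; risk in unexposed = 41/284 = 0.14437; RR = 1.90973
OR/RR = 2.25602 / 1.90973 = 1.18133
The outcome is not rare, so the OR lies further from 1 than the RR.

1.18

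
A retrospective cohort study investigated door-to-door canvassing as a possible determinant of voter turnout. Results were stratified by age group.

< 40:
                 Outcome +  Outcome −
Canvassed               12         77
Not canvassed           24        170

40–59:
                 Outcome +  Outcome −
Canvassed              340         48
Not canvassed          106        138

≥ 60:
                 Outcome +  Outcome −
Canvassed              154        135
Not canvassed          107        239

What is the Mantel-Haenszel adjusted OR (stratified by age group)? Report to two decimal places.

3.73

OR_MH = Σ(aᵢdᵢ/nᵢ) / Σ(bᵢcᵢ/nᵢ), where nᵢ is the stratum total.
Stratum 1 (< 40): n = 283; a·d/n = 12·170/283 = 7.2085; b·c/n = 77·24/283 = 6.5300
Stratum 2 (40–59): n = 632; a·d/n = 340·138/632 = 74.2405; b·c/n = 48·106/632 = 8.0506
Stratum 3 (≥ 60): n = 635; a·d/n = 154·239/635 = 57.9622; b·c/n = 135·107/635 = 22.7480
OR_MH = (7.2085 + 74.2405 + 57.9622) / (6.5300 + 8.0506 + 22.7480) = 139.4112 / 37.3287 = 3.73469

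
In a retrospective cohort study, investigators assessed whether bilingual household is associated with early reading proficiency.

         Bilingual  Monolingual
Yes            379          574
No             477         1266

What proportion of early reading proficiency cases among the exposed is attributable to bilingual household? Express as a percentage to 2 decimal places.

29.54

Reading the table with exposure as columns: a = 379 (Bilingual, case), b = 477 (Bilingual, non-case), c = 574 (Monolingual, case), d = 1266.
Risk in exposed = 379/856 = 0.44276; risk in unexposed = 574/1840 = 0.31196.
RR = 0.44276/0.31196 = 1.41929
AR% = (RR − 1)/RR × 100 = (1.41929 − 1)/1.41929 × 100 = 29.5423%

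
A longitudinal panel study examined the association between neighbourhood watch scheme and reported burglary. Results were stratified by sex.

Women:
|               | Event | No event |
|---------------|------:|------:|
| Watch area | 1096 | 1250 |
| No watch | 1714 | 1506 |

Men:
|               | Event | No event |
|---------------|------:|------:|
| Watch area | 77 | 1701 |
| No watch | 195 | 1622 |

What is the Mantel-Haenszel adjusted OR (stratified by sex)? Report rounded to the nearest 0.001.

OR_MH = Σ(aᵢdᵢ/nᵢ) / Σ(bᵢcᵢ/nᵢ), where nᵢ is the stratum total.
Stratum 1 (Women): n = 5566; a·d/n = 1096·1506/5566 = 296.5462; b·c/n = 1250·1714/5566 = 384.9263
Stratum 2 (Men): n = 3595; a·d/n = 77·1622/3595 = 34.7410; b·c/n = 1701·195/3595 = 92.2656
OR_MH = (296.5462 + 34.7410) / (384.9263 + 92.2656) = 331.2872 / 477.1920 = 0.69424

0.694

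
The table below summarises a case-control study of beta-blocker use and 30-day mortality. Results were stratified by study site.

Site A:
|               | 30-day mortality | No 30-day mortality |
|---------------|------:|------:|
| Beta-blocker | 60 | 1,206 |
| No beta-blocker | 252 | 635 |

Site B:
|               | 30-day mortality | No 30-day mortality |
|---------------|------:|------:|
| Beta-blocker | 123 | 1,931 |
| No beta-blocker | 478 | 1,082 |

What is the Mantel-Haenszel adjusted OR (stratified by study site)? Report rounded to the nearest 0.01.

OR_MH = Σ(aᵢdᵢ/nᵢ) / Σ(bᵢcᵢ/nᵢ), where nᵢ is the stratum total.
Stratum 1 (Site A): n = 2153; a·d/n = 60·635/2153 = 17.6962; b·c/n = 1206·252/2153 = 141.1575
Stratum 2 (Site B): n = 3614; a·d/n = 123·1082/3614 = 36.8251; b·c/n = 1931·478/3614 = 255.4007
OR_MH = (17.6962 + 36.8251) / (141.1575 + 255.4007) = 54.5214 / 396.5581 = 0.13749

0.14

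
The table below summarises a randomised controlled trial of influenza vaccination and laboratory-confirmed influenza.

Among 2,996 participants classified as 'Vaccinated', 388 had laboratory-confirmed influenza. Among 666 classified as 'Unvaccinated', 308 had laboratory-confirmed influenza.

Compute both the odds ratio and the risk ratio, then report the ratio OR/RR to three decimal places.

0.618

From the description: a = 388, b = 2608, c = 308, d = 358.
OR = (388·358)/(2608·308) = 138904/803264 = 0.17292
Risk in exposed = 388/2996 = 0.12951; risk in unexposed = 308/666 = 0.46246; RR = 0.28004
OR/RR = 0.17292 / 0.28004 = 0.61751
The outcome is not rare, so the OR lies further from 1 than the RR.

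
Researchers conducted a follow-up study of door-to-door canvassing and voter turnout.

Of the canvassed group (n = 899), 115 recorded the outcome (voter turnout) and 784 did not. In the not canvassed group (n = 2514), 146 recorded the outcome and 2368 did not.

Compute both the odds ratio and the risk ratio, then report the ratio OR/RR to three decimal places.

From the description: a = 115, b = 784, c = 146, d = 2368.
OR = (115·2368)/(784·146) = 272320/114464 = 2.37909
Risk in exposed = 115/899 = 0.12792; risk in unexposed = 146/2514 = 0.05807; RR = 2.20268
OR/RR = 2.37909 / 2.20268 = 1.08009
The outcome is not rare, so the OR lies further from 1 than the RR.

1.080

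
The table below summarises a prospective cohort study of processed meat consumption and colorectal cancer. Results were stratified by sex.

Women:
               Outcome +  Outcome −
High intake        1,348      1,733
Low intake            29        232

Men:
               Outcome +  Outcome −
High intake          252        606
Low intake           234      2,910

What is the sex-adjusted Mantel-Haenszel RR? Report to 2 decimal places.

3.94

RR_MH = Σ(aᵢ·n₀ᵢ/nᵢ) / Σ(cᵢ·n₁ᵢ/nᵢ), with n₁ᵢ = aᵢ+bᵢ (exposed), n₀ᵢ = cᵢ+dᵢ (unexposed), nᵢ = n₁ᵢ+n₀ᵢ.
Stratum 1 (Women): n₁ = 3081, n₀ = 261, n = 3342; a·n₀/n = 1348·261/3342 = 105.2747; c·n₁/n = 29·3081/3342 = 26.7352
Stratum 2 (Men): n₁ = 858, n₀ = 3144, n = 4002; a·n₀/n = 252·3144/4002 = 197.9730; c·n₁/n = 234·858/4002 = 50.1679
RR_MH = (105.2747 + 197.9730) / (26.7352 + 50.1679) = 303.2477 / 76.9031 = 3.94324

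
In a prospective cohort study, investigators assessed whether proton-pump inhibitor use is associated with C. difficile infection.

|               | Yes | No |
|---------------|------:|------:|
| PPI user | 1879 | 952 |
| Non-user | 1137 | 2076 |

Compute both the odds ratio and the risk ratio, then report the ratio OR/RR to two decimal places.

Cells: a = 1879, b = 952, c = 1137, d = 2076.
OR = (1879·2076)/(952·1137) = 3900804/1082424 = 3.60377
Risk in exposed = 1879/2831 = 0.66372; risk in unexposed = 1137/3213 = 0.35387; RR = 1.87559
OR/RR = 3.60377 / 1.87559 = 1.92141
The outcome is not rare, so the OR lies further from 1 than the RR.

1.92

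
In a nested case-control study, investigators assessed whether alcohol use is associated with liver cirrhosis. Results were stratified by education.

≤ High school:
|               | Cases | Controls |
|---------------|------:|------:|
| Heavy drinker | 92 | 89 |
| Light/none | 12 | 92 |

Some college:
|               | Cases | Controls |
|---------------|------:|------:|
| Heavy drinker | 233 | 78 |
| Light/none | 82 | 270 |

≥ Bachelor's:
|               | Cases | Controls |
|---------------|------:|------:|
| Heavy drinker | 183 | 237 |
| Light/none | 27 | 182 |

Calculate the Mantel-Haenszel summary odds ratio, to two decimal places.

OR_MH = Σ(aᵢdᵢ/nᵢ) / Σ(bᵢcᵢ/nᵢ), where nᵢ is the stratum total.
Stratum 1 (≤ High school): n = 285; a·d/n = 92·92/285 = 29.6982; b·c/n = 89·12/285 = 3.7474
Stratum 2 (Some college): n = 663; a·d/n = 233·270/663 = 94.8869; b·c/n = 78·82/663 = 9.6471
Stratum 3 (≥ Bachelor's): n = 629; a·d/n = 183·182/629 = 52.9507; b·c/n = 237·27/629 = 10.1733
OR_MH = (29.6982 + 94.8869 + 52.9507) / (3.7474 + 9.6471 + 10.1733) = 177.5358 / 23.5677 = 7.53301

7.53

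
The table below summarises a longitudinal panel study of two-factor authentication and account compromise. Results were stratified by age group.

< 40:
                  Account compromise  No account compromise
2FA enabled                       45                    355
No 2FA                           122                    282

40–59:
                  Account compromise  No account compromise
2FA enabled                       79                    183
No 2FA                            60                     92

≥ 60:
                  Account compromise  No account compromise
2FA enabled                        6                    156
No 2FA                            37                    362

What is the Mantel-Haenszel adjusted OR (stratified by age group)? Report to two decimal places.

OR_MH = Σ(aᵢdᵢ/nᵢ) / Σ(bᵢcᵢ/nᵢ), where nᵢ is the stratum total.
Stratum 1 (< 40): n = 804; a·d/n = 45·282/804 = 15.7836; b·c/n = 355·122/804 = 53.8682
Stratum 2 (40–59): n = 414; a·d/n = 79·92/414 = 17.5556; b·c/n = 183·60/414 = 26.5217
Stratum 3 (≥ 60): n = 561; a·d/n = 6·362/561 = 3.8717; b·c/n = 156·37/561 = 10.2888
OR_MH = (15.7836 + 17.5556 + 3.8717) / (53.8682 + 26.5217 + 10.2888) = 37.2108 / 90.6787 = 0.41036

0.41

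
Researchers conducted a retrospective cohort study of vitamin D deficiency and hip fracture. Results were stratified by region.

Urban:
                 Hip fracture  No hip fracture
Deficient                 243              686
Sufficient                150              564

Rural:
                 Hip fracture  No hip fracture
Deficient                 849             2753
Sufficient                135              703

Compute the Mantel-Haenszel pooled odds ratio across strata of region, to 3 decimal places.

OR_MH = Σ(aᵢdᵢ/nᵢ) / Σ(bᵢcᵢ/nᵢ), where nᵢ is the stratum total.
Stratum 1 (Urban): n = 1643; a·d/n = 243·564/1643 = 83.4157; b·c/n = 686·150/1643 = 62.6293
Stratum 2 (Rural): n = 4440; a·d/n = 849·703/4440 = 134.4250; b·c/n = 2753·135/4440 = 83.7061
OR_MH = (83.4157 + 134.4250) / (62.6293 + 83.7061) = 217.8407 / 146.3354 = 1.48864

1.489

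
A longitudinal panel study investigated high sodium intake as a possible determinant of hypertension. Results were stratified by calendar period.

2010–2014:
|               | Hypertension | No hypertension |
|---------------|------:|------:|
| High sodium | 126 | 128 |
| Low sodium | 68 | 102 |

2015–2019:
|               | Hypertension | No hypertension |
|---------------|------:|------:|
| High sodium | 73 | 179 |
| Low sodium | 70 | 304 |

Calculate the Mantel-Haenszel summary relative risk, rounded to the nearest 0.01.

RR_MH = Σ(aᵢ·n₀ᵢ/nᵢ) / Σ(cᵢ·n₁ᵢ/nᵢ), with n₁ᵢ = aᵢ+bᵢ (exposed), n₀ᵢ = cᵢ+dᵢ (unexposed), nᵢ = n₁ᵢ+n₀ᵢ.
Stratum 1 (2010–2014): n₁ = 254, n₀ = 170, n = 424; a·n₀/n = 126·170/424 = 50.5189; c·n₁/n = 68·254/424 = 40.7358
Stratum 2 (2015–2019): n₁ = 252, n₀ = 374, n = 626; a·n₀/n = 73·374/626 = 43.6134; c·n₁/n = 70·252/626 = 28.1789
RR_MH = (50.5189 + 43.6134) / (40.7358 + 28.1789) = 94.1323 / 68.9148 = 1.36592

1.37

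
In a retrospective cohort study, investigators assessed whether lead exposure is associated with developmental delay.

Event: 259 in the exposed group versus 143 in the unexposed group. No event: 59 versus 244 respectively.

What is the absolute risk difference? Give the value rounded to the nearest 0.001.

0.445

From the description: a = 259, b = 59, c = 143, d = 244.
Risk in exposed = 259/318 = 0.814465; risk in unexposed = 143/387 = 0.369509.
Risk difference = 0.814465 − 0.369509 = 0.444956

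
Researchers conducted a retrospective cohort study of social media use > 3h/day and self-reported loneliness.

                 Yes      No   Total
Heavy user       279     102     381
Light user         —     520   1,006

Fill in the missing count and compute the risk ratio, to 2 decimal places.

1.52

The missing cell is in the unexposed row: 1006 − 520 = 486.
So a = 279, b = 102, c = 486, d = 520.
RR = [a/(a+b)] / [c/(c+d)] = (279/381) / (486/1006) = 0.73228/0.48310 = 1.51580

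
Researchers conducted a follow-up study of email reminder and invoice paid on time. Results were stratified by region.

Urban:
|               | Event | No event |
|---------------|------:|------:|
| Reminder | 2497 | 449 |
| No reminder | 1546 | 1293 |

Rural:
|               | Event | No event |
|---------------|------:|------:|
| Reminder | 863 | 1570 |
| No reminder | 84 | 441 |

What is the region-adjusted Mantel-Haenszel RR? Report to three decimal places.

1.610

RR_MH = Σ(aᵢ·n₀ᵢ/nᵢ) / Σ(cᵢ·n₁ᵢ/nᵢ), with n₁ᵢ = aᵢ+bᵢ (exposed), n₀ᵢ = cᵢ+dᵢ (unexposed), nᵢ = n₁ᵢ+n₀ᵢ.
Stratum 1 (Urban): n₁ = 2946, n₀ = 2839, n = 5785; a·n₀/n = 2497·2839/5785 = 1225.4076; c·n₁/n = 1546·2946/5785 = 787.2975
Stratum 2 (Rural): n₁ = 2433, n₀ = 525, n = 2958; a·n₀/n = 863·525/2958 = 153.1694; c·n₁/n = 84·2433/2958 = 69.0913
RR_MH = (1225.4076 + 153.1694) / (787.2975 + 69.0913) = 1378.5770 / 856.3888 = 1.60976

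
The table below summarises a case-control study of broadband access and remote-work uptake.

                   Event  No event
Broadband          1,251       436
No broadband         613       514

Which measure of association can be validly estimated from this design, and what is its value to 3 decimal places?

Cells: a = 1251, b = 436, c = 613, d = 514.
This is a case-control study: participants were sampled on outcome status, so risks in the source population cannot be estimated directly — relative risk is not valid here. The odds ratio is the appropriate measure.
OR = (a·d)/(b·c) = (1251 × 514) / (436 × 613) = 643014 / 267268 = 2.40588

2.406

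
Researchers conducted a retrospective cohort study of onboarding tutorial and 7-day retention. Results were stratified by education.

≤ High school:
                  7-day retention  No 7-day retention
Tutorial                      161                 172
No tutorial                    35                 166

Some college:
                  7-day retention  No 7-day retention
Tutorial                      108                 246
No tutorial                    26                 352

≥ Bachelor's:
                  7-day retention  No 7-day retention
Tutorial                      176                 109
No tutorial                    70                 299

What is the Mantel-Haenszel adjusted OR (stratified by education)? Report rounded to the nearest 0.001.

OR_MH = Σ(aᵢdᵢ/nᵢ) / Σ(bᵢcᵢ/nᵢ), where nᵢ is the stratum total.
Stratum 1 (≤ High school): n = 534; a·d/n = 161·166/534 = 50.0487; b·c/n = 172·35/534 = 11.2734
Stratum 2 (Some college): n = 732; a·d/n = 108·352/732 = 51.9344; b·c/n = 246·26/732 = 8.7377
Stratum 3 (≥ Bachelor's): n = 654; a·d/n = 176·299/654 = 80.4648; b·c/n = 109·70/654 = 11.6667
OR_MH = (50.0487 + 51.9344 + 80.4648) / (11.2734 + 8.7377 + 11.6667) = 182.4479 / 31.6778 = 5.75949

5.759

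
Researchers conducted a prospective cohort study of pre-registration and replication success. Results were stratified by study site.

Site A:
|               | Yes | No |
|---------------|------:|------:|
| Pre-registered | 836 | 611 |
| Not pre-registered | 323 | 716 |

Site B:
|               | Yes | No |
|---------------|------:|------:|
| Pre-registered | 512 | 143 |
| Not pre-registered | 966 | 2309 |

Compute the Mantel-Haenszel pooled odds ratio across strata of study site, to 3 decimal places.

OR_MH = Σ(aᵢdᵢ/nᵢ) / Σ(bᵢcᵢ/nᵢ), where nᵢ is the stratum total.
Stratum 1 (Site A): n = 2486; a·d/n = 836·716/2486 = 240.7788; b·c/n = 611·323/2486 = 79.3858
Stratum 2 (Site B): n = 3930; a·d/n = 512·2309/3930 = 300.8163; b·c/n = 143·966/3930 = 35.1496
OR_MH = (240.7788 + 300.8163) / (79.3858 + 35.1496) = 541.5950 / 114.5354 = 4.72863

4.729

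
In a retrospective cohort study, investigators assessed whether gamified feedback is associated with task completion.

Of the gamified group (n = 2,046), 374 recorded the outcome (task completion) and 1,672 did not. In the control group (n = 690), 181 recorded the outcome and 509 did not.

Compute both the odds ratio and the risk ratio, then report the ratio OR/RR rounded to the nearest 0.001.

From the description: a = 374, b = 1672, c = 181, d = 509.
OR = (374·509)/(1672·181) = 190366/302632 = 0.62903
Risk in exposed = 374/2046 = 0.18280; risk in unexposed = 181/690 = 0.26232; RR = 0.69685
OR/RR = 0.62903 / 0.69685 = 0.90269
The outcome is not rare, so the OR lies further from 1 than the RR.

0.903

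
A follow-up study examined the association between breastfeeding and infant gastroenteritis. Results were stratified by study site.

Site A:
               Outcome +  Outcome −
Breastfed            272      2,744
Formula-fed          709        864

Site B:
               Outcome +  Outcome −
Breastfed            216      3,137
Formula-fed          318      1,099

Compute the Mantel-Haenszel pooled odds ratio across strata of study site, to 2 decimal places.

OR_MH = Σ(aᵢdᵢ/nᵢ) / Σ(bᵢcᵢ/nᵢ), where nᵢ is the stratum total.
Stratum 1 (Site A): n = 4589; a·d/n = 272·864/4589 = 51.2112; b·c/n = 2744·709/4589 = 423.9477
Stratum 2 (Site B): n = 4770; a·d/n = 216·1099/4770 = 49.7660; b·c/n = 3137·318/4770 = 209.1333
OR_MH = (51.2112 + 49.7660) / (423.9477 + 209.1333) = 100.9772 / 633.0810 = 0.15950

0.16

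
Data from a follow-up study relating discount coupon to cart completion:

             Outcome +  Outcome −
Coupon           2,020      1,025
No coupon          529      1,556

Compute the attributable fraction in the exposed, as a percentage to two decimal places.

Cells: a = 2020, b = 1025, c = 529, d = 1556.
Risk in exposed = 2020/3045 = 0.66338; risk in unexposed = 529/2085 = 0.25372.
RR = 0.66338/0.25372 = 2.61466
AR% = (RR − 1)/RR × 100 = (2.61466 − 1)/2.61466 × 100 = 61.7540%

61.75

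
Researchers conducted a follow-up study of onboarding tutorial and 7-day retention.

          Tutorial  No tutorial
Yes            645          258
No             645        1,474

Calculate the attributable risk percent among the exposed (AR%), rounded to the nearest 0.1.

Reading the table with exposure as columns: a = 645 (Tutorial, case), b = 645 (Tutorial, non-case), c = 258 (No tutorial, case), d = 1474.
Risk in exposed = 645/1290 = 0.50000; risk in unexposed = 258/1732 = 0.14896.
RR = 0.50000/0.14896 = 3.35659
AR% = (RR − 1)/RR × 100 = (3.35659 − 1)/3.35659 × 100 = 70.2079%

70.2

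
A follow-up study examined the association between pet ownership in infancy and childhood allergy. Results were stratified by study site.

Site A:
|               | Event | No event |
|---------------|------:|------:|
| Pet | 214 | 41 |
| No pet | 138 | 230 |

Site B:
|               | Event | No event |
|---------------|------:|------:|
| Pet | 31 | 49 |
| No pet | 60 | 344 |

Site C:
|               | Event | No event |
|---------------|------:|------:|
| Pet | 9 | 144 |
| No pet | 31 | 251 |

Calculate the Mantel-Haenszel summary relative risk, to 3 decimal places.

2.045

RR_MH = Σ(aᵢ·n₀ᵢ/nᵢ) / Σ(cᵢ·n₁ᵢ/nᵢ), with n₁ᵢ = aᵢ+bᵢ (exposed), n₀ᵢ = cᵢ+dᵢ (unexposed), nᵢ = n₁ᵢ+n₀ᵢ.
Stratum 1 (Site A): n₁ = 255, n₀ = 368, n = 623; a·n₀/n = 214·368/623 = 126.4077; c·n₁/n = 138·255/623 = 56.4848
Stratum 2 (Site B): n₁ = 80, n₀ = 404, n = 484; a·n₀/n = 31·404/484 = 25.8760; c·n₁/n = 60·80/484 = 9.9174
Stratum 3 (Site C): n₁ = 153, n₀ = 282, n = 435; a·n₀/n = 9·282/435 = 5.8345; c·n₁/n = 31·153/435 = 10.9034
RR_MH = (126.4077 + 25.8760 + 5.8345) / (56.4848 + 9.9174 + 10.9034) = 158.1182 / 77.3056 = 2.04537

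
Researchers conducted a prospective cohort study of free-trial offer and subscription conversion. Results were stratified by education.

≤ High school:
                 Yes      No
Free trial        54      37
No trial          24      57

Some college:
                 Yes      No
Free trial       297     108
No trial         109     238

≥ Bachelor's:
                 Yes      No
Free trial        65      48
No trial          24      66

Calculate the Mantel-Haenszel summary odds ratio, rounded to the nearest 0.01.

5.02

OR_MH = Σ(aᵢdᵢ/nᵢ) / Σ(bᵢcᵢ/nᵢ), where nᵢ is the stratum total.
Stratum 1 (≤ High school): n = 172; a·d/n = 54·57/172 = 17.8953; b·c/n = 37·24/172 = 5.1628
Stratum 2 (Some college): n = 752; a·d/n = 297·238/752 = 93.9973; b·c/n = 108·109/752 = 15.6543
Stratum 3 (≥ Bachelor's): n = 203; a·d/n = 65·66/203 = 21.1330; b·c/n = 48·24/203 = 5.6749
OR_MH = (17.8953 + 93.9973 + 21.1330) / (5.1628 + 15.6543 + 5.6749) = 133.0257 / 26.4919 = 5.02137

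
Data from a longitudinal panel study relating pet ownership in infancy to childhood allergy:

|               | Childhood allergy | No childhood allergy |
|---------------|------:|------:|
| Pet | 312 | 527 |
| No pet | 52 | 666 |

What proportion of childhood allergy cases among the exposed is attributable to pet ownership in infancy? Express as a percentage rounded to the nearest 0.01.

Cells: a = 312, b = 527, c = 52, d = 666.
Risk in exposed = 312/839 = 0.37187; risk in unexposed = 52/718 = 0.07242.
RR = 0.37187/0.07242 = 5.13468
AR% = (RR − 1)/RR × 100 = (5.13468 − 1)/5.13468 × 100 = 80.5246%

80.52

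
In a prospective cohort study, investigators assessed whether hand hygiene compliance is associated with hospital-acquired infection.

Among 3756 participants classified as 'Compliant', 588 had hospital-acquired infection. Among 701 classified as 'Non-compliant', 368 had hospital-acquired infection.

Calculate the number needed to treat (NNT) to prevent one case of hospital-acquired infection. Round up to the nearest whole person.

Risk in treated group = 588/3756 = 0.15655; risk in control = 368/701 = 0.52496.
Absolute risk reduction = 0.52496 − 0.15655 = 0.36841
NNT = 1 / ARR = 1 / 0.36841 = 2.714 → round up → 3

3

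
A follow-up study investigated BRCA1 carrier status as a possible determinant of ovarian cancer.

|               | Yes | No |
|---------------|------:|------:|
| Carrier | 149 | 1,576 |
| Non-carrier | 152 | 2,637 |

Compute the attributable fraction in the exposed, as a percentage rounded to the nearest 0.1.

Cells: a = 149, b = 1576, c = 152, d = 2637.
Risk in exposed = 149/1725 = 0.08638; risk in unexposed = 152/2789 = 0.05450.
RR = 0.08638/0.05450 = 1.58490
AR% = (RR − 1)/RR × 100 = (1.58490 − 1)/1.58490 × 100 = 36.9046%

36.9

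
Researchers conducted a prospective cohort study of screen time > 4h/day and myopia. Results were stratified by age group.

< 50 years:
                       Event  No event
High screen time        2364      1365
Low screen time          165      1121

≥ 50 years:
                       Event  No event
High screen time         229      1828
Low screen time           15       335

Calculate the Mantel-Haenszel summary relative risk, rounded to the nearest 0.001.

4.719

RR_MH = Σ(aᵢ·n₀ᵢ/nᵢ) / Σ(cᵢ·n₁ᵢ/nᵢ), with n₁ᵢ = aᵢ+bᵢ (exposed), n₀ᵢ = cᵢ+dᵢ (unexposed), nᵢ = n₁ᵢ+n₀ᵢ.
Stratum 1 (< 50 years): n₁ = 3729, n₀ = 1286, n = 5015; a·n₀/n = 2364·1286/5015 = 606.2022; c·n₁/n = 165·3729/5015 = 122.6889
Stratum 2 (≥ 50 years): n₁ = 2057, n₀ = 350, n = 2407; a·n₀/n = 229·350/2407 = 33.2987; c·n₁/n = 15·2057/2407 = 12.8189
RR_MH = (606.2022 + 33.2987) / (122.6889 + 12.8189) = 639.5009 / 135.5078 = 4.71929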